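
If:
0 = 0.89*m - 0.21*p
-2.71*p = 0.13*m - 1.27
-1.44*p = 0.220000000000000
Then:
No Solution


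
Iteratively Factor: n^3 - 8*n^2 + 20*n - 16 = (n - 4)*(n^2 - 4*n + 4) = (n - 4)*(n - 2)*(n - 2)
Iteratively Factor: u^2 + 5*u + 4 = (u + 1)*(u + 4)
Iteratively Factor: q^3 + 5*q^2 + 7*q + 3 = (q + 1)*(q^2 + 4*q + 3) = (q + 1)^2*(q + 3)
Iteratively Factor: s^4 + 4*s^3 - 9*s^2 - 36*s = (s + 3)*(s^3 + s^2 - 12*s) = s*(s + 3)*(s^2 + s - 12) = s*(s - 3)*(s + 3)*(s + 4)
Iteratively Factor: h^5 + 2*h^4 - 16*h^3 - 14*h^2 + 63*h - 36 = (h + 3)*(h^4 - h^3 - 13*h^2 + 25*h - 12) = (h - 1)*(h + 3)*(h^3 - 13*h + 12) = (h - 1)^2*(h + 3)*(h^2 + h - 12) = (h - 1)^2*(h + 3)*(h + 4)*(h - 3)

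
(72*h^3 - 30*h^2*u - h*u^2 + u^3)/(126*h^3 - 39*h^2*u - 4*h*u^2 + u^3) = (-4*h + u)/(-7*h + u)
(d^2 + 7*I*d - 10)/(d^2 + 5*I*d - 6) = (d + 5*I)/(d + 3*I)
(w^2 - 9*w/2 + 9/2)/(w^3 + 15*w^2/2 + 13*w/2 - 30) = (w - 3)/(w^2 + 9*w + 20)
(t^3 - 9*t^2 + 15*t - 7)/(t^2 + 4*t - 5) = (t^2 - 8*t + 7)/(t + 5)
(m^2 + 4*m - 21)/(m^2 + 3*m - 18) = (m + 7)/(m + 6)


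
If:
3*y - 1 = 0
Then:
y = 1/3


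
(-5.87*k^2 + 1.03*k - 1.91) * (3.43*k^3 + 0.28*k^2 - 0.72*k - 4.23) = -20.1341*k^5 + 1.8893*k^4 - 2.0365*k^3 + 23.5537*k^2 - 2.9817*k + 8.0793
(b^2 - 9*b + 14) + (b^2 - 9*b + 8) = 2*b^2 - 18*b + 22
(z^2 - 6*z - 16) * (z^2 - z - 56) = z^4 - 7*z^3 - 66*z^2 + 352*z + 896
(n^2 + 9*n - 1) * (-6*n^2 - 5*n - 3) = -6*n^4 - 59*n^3 - 42*n^2 - 22*n + 3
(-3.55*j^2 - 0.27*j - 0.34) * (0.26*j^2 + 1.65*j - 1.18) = -0.923*j^4 - 5.9277*j^3 + 3.6551*j^2 - 0.2424*j + 0.4012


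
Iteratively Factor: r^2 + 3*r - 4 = (r + 4)*(r - 1)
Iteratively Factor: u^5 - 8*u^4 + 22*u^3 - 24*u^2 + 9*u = (u - 3)*(u^4 - 5*u^3 + 7*u^2 - 3*u) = (u - 3)*(u - 1)*(u^3 - 4*u^2 + 3*u) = (u - 3)^2*(u - 1)*(u^2 - u) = u*(u - 3)^2*(u - 1)*(u - 1)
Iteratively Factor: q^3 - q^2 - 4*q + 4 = (q - 2)*(q^2 + q - 2) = (q - 2)*(q + 2)*(q - 1)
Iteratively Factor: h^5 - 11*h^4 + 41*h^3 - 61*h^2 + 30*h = (h)*(h^4 - 11*h^3 + 41*h^2 - 61*h + 30) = h*(h - 1)*(h^3 - 10*h^2 + 31*h - 30) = h*(h - 5)*(h - 1)*(h^2 - 5*h + 6) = h*(h - 5)*(h - 2)*(h - 1)*(h - 3)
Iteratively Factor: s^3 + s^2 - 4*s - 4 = (s + 2)*(s^2 - s - 2) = (s - 2)*(s + 2)*(s + 1)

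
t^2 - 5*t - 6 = (t - 6)*(t + 1)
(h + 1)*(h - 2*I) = h^2 + h - 2*I*h - 2*I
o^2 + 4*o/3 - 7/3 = (o - 1)*(o + 7/3)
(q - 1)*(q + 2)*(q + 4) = q^3 + 5*q^2 + 2*q - 8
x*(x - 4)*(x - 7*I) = x^3 - 4*x^2 - 7*I*x^2 + 28*I*x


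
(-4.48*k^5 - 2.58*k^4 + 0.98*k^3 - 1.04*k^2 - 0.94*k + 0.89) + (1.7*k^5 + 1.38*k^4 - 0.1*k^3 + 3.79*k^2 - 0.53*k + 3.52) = -2.78*k^5 - 1.2*k^4 + 0.88*k^3 + 2.75*k^2 - 1.47*k + 4.41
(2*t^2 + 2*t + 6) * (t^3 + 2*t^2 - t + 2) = 2*t^5 + 6*t^4 + 8*t^3 + 14*t^2 - 2*t + 12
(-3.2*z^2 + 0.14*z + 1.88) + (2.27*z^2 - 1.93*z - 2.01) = -0.93*z^2 - 1.79*z - 0.13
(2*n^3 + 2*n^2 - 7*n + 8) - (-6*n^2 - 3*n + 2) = 2*n^3 + 8*n^2 - 4*n + 6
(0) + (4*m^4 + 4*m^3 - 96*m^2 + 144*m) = 4*m^4 + 4*m^3 - 96*m^2 + 144*m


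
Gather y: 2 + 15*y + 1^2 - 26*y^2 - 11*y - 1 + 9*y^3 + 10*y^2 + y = 9*y^3 - 16*y^2 + 5*y + 2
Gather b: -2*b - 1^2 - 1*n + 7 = -2*b - n + 6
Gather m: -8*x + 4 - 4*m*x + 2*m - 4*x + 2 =m*(2 - 4*x) - 12*x + 6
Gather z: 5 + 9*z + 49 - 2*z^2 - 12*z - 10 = -2*z^2 - 3*z + 44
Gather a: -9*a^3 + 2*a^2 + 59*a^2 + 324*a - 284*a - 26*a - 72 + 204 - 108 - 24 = -9*a^3 + 61*a^2 + 14*a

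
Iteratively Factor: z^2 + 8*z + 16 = (z + 4)*(z + 4)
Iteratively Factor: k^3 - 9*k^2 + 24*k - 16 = (k - 4)*(k^2 - 5*k + 4) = (k - 4)*(k - 1)*(k - 4)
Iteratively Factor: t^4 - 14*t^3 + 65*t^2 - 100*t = (t - 4)*(t^3 - 10*t^2 + 25*t) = t*(t - 4)*(t^2 - 10*t + 25) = t*(t - 5)*(t - 4)*(t - 5)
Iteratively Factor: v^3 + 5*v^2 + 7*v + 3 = (v + 1)*(v^2 + 4*v + 3) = (v + 1)*(v + 3)*(v + 1)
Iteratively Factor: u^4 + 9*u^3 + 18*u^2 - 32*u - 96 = (u + 3)*(u^3 + 6*u^2 - 32) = (u + 3)*(u + 4)*(u^2 + 2*u - 8) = (u - 2)*(u + 3)*(u + 4)*(u + 4)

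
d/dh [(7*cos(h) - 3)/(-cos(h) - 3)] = 24*sin(h)/(cos(h) + 3)^2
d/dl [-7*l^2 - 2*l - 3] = -14*l - 2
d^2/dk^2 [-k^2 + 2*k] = -2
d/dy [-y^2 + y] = 1 - 2*y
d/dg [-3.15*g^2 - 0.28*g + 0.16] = -6.3*g - 0.28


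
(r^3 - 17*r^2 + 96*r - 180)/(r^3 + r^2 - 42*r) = (r^2 - 11*r + 30)/(r*(r + 7))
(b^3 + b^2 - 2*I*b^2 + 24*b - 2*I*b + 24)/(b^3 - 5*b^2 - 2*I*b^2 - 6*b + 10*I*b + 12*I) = (b^2 - 2*I*b + 24)/(b^2 - 2*b*(3 + I) + 12*I)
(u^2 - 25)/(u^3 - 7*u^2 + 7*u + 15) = (u + 5)/(u^2 - 2*u - 3)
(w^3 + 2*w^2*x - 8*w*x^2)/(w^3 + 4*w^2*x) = (w - 2*x)/w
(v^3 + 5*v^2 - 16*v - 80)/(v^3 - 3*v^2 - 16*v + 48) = (v + 5)/(v - 3)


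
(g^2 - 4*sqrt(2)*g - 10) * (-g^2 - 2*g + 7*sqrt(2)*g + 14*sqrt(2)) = -g^4 - 2*g^3 + 11*sqrt(2)*g^3 - 46*g^2 + 22*sqrt(2)*g^2 - 70*sqrt(2)*g - 92*g - 140*sqrt(2)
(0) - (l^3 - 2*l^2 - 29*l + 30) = -l^3 + 2*l^2 + 29*l - 30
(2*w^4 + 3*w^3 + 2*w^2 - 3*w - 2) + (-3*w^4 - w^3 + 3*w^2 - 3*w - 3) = -w^4 + 2*w^3 + 5*w^2 - 6*w - 5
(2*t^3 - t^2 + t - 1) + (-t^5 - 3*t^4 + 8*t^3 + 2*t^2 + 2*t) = -t^5 - 3*t^4 + 10*t^3 + t^2 + 3*t - 1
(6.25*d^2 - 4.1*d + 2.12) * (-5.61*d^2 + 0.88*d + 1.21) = -35.0625*d^4 + 28.501*d^3 - 7.9387*d^2 - 3.0954*d + 2.5652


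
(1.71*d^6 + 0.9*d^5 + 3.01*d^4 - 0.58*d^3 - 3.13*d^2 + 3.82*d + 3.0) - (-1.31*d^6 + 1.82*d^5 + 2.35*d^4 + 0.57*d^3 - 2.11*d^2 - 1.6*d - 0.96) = 3.02*d^6 - 0.92*d^5 + 0.66*d^4 - 1.15*d^3 - 1.02*d^2 + 5.42*d + 3.96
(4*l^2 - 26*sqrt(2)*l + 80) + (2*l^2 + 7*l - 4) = 6*l^2 - 26*sqrt(2)*l + 7*l + 76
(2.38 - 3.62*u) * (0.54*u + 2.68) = -1.9548*u^2 - 8.4164*u + 6.3784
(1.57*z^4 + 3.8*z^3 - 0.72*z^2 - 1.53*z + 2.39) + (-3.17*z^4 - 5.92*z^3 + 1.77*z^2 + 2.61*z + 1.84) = -1.6*z^4 - 2.12*z^3 + 1.05*z^2 + 1.08*z + 4.23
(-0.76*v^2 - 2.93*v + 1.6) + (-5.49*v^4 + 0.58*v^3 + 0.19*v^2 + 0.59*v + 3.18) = -5.49*v^4 + 0.58*v^3 - 0.57*v^2 - 2.34*v + 4.78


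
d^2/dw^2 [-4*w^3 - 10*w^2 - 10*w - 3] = -24*w - 20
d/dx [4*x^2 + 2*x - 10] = 8*x + 2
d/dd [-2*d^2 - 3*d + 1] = -4*d - 3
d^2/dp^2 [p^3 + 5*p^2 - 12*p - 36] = 6*p + 10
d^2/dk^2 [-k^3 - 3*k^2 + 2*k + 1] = -6*k - 6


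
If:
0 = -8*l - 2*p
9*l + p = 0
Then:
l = 0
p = 0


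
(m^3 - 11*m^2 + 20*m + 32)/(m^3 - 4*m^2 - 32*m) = (m^2 - 3*m - 4)/(m*(m + 4))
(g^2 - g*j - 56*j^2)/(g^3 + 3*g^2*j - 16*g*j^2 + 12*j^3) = (g^2 - g*j - 56*j^2)/(g^3 + 3*g^2*j - 16*g*j^2 + 12*j^3)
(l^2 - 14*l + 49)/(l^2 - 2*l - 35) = (l - 7)/(l + 5)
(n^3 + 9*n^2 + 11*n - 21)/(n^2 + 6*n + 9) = (n^2 + 6*n - 7)/(n + 3)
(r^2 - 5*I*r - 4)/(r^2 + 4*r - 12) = (r^2 - 5*I*r - 4)/(r^2 + 4*r - 12)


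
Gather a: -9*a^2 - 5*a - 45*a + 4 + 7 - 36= -9*a^2 - 50*a - 25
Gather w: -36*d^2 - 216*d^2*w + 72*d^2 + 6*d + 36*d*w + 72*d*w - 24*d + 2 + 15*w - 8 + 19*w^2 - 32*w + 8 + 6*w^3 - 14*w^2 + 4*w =36*d^2 - 18*d + 6*w^3 + 5*w^2 + w*(-216*d^2 + 108*d - 13) + 2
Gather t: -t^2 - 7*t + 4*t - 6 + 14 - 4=-t^2 - 3*t + 4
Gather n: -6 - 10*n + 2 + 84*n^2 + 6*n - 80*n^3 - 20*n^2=-80*n^3 + 64*n^2 - 4*n - 4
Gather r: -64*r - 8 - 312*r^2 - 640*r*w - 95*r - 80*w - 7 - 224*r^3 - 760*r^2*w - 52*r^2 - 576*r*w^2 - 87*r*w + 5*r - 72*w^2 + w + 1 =-224*r^3 + r^2*(-760*w - 364) + r*(-576*w^2 - 727*w - 154) - 72*w^2 - 79*w - 14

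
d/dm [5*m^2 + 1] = 10*m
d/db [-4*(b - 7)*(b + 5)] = 8 - 8*b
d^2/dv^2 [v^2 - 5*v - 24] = 2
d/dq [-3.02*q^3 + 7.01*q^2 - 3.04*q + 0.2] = -9.06*q^2 + 14.02*q - 3.04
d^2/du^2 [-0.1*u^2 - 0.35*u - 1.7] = -0.200000000000000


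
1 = 1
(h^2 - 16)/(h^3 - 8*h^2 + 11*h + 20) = (h + 4)/(h^2 - 4*h - 5)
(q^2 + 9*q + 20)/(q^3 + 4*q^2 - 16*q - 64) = (q + 5)/(q^2 - 16)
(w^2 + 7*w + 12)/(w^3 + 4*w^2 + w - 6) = (w + 4)/(w^2 + w - 2)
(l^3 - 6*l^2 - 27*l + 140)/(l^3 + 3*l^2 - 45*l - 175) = (l - 4)/(l + 5)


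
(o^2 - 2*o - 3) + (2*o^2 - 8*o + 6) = 3*o^2 - 10*o + 3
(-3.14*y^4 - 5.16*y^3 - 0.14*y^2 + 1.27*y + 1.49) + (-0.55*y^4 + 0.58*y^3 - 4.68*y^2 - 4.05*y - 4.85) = -3.69*y^4 - 4.58*y^3 - 4.82*y^2 - 2.78*y - 3.36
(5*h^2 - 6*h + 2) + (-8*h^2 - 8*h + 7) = -3*h^2 - 14*h + 9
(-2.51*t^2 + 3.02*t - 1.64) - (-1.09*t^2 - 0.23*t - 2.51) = -1.42*t^2 + 3.25*t + 0.87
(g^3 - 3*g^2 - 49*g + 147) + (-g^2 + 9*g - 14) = g^3 - 4*g^2 - 40*g + 133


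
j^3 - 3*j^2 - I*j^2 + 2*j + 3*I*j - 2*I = (j - 2)*(j - 1)*(j - I)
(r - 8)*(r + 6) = r^2 - 2*r - 48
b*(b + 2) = b^2 + 2*b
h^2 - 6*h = h*(h - 6)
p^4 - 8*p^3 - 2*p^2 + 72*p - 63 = (p - 7)*(p - 3)*(p - 1)*(p + 3)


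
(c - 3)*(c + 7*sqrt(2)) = c^2 - 3*c + 7*sqrt(2)*c - 21*sqrt(2)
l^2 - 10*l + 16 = (l - 8)*(l - 2)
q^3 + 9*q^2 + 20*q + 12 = (q + 1)*(q + 2)*(q + 6)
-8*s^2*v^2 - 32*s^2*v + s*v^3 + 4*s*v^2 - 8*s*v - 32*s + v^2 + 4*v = (-8*s + v)*(v + 4)*(s*v + 1)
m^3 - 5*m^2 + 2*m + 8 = (m - 4)*(m - 2)*(m + 1)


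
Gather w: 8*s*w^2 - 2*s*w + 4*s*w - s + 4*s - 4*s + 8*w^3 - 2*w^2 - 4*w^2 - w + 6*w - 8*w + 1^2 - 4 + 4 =-s + 8*w^3 + w^2*(8*s - 6) + w*(2*s - 3) + 1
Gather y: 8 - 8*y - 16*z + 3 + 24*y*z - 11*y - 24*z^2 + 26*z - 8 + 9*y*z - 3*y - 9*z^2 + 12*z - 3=y*(33*z - 22) - 33*z^2 + 22*z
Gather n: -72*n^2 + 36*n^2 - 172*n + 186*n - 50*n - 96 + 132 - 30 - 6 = -36*n^2 - 36*n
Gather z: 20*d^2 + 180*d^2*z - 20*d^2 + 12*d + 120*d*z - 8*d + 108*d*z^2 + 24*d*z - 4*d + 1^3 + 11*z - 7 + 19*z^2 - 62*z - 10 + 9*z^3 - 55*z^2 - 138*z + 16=9*z^3 + z^2*(108*d - 36) + z*(180*d^2 + 144*d - 189)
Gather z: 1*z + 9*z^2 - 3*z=9*z^2 - 2*z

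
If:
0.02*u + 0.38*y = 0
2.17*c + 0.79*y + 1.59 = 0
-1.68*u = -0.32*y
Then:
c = -0.73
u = 0.00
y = 0.00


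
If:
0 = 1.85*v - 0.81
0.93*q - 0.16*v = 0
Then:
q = 0.08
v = 0.44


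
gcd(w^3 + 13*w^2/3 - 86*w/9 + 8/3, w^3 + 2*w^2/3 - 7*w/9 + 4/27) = w - 1/3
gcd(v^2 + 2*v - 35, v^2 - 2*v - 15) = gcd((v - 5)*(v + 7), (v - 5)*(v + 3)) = v - 5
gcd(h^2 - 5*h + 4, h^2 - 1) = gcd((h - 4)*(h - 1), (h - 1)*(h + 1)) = h - 1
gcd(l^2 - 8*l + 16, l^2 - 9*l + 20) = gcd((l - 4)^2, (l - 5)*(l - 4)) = l - 4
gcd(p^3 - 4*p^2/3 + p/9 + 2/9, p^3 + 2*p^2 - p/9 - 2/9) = p + 1/3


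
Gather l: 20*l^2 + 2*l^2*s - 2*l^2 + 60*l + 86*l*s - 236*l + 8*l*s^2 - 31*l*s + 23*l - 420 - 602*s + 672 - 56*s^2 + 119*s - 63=l^2*(2*s + 18) + l*(8*s^2 + 55*s - 153) - 56*s^2 - 483*s + 189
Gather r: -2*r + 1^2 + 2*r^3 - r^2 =2*r^3 - r^2 - 2*r + 1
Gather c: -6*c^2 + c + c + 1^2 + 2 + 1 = -6*c^2 + 2*c + 4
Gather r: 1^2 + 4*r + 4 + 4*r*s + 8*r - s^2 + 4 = r*(4*s + 12) - s^2 + 9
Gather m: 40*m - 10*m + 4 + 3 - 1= 30*m + 6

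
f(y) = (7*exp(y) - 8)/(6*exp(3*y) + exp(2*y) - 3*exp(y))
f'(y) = (7*exp(y) - 8)*(-18*exp(3*y) - 2*exp(2*y) + 3*exp(y))/(6*exp(3*y) + exp(2*y) - 3*exp(y))^2 + 7*exp(y)/(6*exp(3*y) + exp(2*y) - 3*exp(y))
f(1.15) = 0.07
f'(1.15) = -0.11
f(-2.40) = 28.39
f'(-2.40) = -28.95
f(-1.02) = 8.17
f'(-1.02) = -3.49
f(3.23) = 0.00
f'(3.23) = -0.00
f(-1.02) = 8.17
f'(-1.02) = -3.49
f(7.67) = 0.00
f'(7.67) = -0.00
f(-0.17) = -1.17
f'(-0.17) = 9.70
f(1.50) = 0.04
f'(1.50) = -0.07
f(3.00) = 0.00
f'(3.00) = -0.00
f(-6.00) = 1074.38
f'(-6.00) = -1075.80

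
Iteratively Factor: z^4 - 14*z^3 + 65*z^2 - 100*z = (z - 5)*(z^3 - 9*z^2 + 20*z) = (z - 5)^2*(z^2 - 4*z) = z*(z - 5)^2*(z - 4)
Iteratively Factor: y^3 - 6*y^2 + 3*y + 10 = (y - 5)*(y^2 - y - 2) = (y - 5)*(y - 2)*(y + 1)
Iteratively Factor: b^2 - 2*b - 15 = (b + 3)*(b - 5)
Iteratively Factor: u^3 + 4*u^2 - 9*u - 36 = (u + 3)*(u^2 + u - 12) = (u + 3)*(u + 4)*(u - 3)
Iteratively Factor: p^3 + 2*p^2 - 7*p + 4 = (p - 1)*(p^2 + 3*p - 4) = (p - 1)*(p + 4)*(p - 1)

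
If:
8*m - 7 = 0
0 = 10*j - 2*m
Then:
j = 7/40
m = 7/8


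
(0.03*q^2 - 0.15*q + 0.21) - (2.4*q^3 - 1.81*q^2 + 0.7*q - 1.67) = -2.4*q^3 + 1.84*q^2 - 0.85*q + 1.88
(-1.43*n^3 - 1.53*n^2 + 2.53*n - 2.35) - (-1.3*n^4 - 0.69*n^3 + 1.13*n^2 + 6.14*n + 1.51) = 1.3*n^4 - 0.74*n^3 - 2.66*n^2 - 3.61*n - 3.86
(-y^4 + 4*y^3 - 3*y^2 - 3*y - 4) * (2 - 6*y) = 6*y^5 - 26*y^4 + 26*y^3 + 12*y^2 + 18*y - 8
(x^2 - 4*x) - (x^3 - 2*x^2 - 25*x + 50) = -x^3 + 3*x^2 + 21*x - 50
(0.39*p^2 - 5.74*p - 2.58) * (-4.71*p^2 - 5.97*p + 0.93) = -1.8369*p^4 + 24.7071*p^3 + 46.7823*p^2 + 10.0644*p - 2.3994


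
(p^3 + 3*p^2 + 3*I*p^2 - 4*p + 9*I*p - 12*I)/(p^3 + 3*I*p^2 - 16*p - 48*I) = (p - 1)/(p - 4)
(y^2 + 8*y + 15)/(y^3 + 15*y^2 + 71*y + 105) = 1/(y + 7)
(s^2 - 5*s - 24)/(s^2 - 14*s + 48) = (s + 3)/(s - 6)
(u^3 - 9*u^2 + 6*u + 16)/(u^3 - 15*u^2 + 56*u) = (u^2 - u - 2)/(u*(u - 7))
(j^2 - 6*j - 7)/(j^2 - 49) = (j + 1)/(j + 7)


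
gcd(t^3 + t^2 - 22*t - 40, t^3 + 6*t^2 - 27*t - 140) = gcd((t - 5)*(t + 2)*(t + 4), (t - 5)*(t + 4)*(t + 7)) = t^2 - t - 20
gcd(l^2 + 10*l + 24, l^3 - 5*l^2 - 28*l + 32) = l + 4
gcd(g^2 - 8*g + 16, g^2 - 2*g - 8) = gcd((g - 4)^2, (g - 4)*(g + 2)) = g - 4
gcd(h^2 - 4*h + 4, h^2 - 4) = h - 2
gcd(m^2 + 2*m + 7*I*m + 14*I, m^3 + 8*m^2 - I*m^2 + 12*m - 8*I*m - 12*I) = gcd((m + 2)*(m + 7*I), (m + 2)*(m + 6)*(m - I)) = m + 2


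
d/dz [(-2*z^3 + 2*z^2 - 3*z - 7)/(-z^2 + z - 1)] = (2*z^4 - 4*z^3 + 5*z^2 - 18*z + 10)/(z^4 - 2*z^3 + 3*z^2 - 2*z + 1)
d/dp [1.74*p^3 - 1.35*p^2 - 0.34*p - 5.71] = 5.22*p^2 - 2.7*p - 0.34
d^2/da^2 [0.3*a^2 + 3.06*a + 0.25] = 0.600000000000000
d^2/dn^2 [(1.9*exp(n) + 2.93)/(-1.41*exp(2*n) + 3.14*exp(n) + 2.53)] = (-3.77739*exp(4*n) - 31.712592*exp(3*n) - 1.75037399999999*exp(2*n) - 55.603404*exp(n) + 11.114796)*exp(n)/(2.803221*exp(6*n) - 18.727902*exp(5*n) + 26.616429*exp(4*n) + 36.248788*exp(3*n) - 47.758557*exp(2*n) - 60.296478*exp(n) - 16.194277)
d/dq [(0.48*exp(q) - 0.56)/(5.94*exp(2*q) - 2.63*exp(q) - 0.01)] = (-2.8512*exp(2*q) + 6.6528*exp(q) - 1.4776)*exp(q)/(35.2836*exp(4*q) - 31.2444*exp(3*q) + 6.7981*exp(2*q) + 0.0526*exp(q) + 0.0001)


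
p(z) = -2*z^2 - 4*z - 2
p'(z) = -4*z - 4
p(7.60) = -147.92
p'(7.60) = -34.40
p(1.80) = -15.68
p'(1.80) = -11.20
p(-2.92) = -7.37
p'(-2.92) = 7.68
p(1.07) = -8.57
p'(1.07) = -8.28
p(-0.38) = -0.77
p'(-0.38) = -2.48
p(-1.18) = -0.06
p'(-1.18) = 0.72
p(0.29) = -3.33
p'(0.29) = -5.16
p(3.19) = -35.11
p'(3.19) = -16.76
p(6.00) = -98.00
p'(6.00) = -28.00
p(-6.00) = -50.00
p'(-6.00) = 20.00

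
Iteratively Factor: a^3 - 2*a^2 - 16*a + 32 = (a - 4)*(a^2 + 2*a - 8) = (a - 4)*(a - 2)*(a + 4)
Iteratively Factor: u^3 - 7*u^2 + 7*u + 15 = (u + 1)*(u^2 - 8*u + 15) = (u - 3)*(u + 1)*(u - 5)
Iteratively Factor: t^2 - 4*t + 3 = (t - 3)*(t - 1)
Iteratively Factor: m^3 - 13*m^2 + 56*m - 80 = (m - 4)*(m^2 - 9*m + 20) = (m - 5)*(m - 4)*(m - 4)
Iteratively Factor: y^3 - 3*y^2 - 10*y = (y)*(y^2 - 3*y - 10) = y*(y - 5)*(y + 2)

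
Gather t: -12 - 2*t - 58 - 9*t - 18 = -11*t - 88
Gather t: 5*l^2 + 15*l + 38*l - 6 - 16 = 5*l^2 + 53*l - 22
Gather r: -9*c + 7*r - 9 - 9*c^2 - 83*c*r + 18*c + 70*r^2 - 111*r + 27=-9*c^2 + 9*c + 70*r^2 + r*(-83*c - 104) + 18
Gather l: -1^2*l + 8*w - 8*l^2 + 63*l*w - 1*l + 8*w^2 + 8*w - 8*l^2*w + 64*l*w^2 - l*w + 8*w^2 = l^2*(-8*w - 8) + l*(64*w^2 + 62*w - 2) + 16*w^2 + 16*w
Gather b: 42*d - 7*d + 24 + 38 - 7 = 35*d + 55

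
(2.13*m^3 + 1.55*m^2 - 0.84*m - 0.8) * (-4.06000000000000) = -8.6478*m^3 - 6.293*m^2 + 3.4104*m + 3.248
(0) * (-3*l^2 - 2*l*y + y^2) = 0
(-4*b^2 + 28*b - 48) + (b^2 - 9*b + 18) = -3*b^2 + 19*b - 30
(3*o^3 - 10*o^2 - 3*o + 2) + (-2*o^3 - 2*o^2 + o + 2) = o^3 - 12*o^2 - 2*o + 4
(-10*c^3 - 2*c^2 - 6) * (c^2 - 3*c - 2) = -10*c^5 + 28*c^4 + 26*c^3 - 2*c^2 + 18*c + 12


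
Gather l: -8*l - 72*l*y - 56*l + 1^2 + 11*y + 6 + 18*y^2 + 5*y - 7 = l*(-72*y - 64) + 18*y^2 + 16*y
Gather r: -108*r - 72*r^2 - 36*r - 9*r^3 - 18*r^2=-9*r^3 - 90*r^2 - 144*r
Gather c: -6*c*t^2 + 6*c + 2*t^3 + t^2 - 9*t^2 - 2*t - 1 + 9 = c*(6 - 6*t^2) + 2*t^3 - 8*t^2 - 2*t + 8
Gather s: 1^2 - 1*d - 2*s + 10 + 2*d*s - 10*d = -11*d + s*(2*d - 2) + 11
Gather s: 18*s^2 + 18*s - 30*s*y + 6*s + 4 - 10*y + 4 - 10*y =18*s^2 + s*(24 - 30*y) - 20*y + 8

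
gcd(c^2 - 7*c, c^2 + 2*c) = c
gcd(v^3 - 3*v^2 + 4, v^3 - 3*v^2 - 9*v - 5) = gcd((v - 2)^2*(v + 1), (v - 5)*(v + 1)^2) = v + 1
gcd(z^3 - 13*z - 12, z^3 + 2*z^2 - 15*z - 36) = z^2 - z - 12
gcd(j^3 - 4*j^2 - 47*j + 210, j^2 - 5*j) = j - 5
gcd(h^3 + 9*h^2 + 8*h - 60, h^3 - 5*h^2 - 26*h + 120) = h + 5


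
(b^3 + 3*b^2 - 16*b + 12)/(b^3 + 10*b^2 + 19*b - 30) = (b - 2)/(b + 5)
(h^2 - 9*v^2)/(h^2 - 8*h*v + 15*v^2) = (-h - 3*v)/(-h + 5*v)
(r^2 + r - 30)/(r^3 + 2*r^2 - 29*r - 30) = 1/(r + 1)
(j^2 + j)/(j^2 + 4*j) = (j + 1)/(j + 4)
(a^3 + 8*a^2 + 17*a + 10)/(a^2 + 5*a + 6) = (a^2 + 6*a + 5)/(a + 3)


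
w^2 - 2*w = w*(w - 2)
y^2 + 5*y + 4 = (y + 1)*(y + 4)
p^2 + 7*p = p*(p + 7)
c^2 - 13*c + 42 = (c - 7)*(c - 6)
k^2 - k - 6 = (k - 3)*(k + 2)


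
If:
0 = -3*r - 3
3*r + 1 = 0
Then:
No Solution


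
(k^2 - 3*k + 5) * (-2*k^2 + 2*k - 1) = -2*k^4 + 8*k^3 - 17*k^2 + 13*k - 5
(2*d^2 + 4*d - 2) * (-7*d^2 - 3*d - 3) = -14*d^4 - 34*d^3 - 4*d^2 - 6*d + 6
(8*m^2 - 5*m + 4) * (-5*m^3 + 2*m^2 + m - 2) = -40*m^5 + 41*m^4 - 22*m^3 - 13*m^2 + 14*m - 8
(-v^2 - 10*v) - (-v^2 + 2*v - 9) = 9 - 12*v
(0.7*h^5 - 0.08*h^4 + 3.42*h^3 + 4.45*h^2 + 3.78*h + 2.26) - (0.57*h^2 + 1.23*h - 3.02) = 0.7*h^5 - 0.08*h^4 + 3.42*h^3 + 3.88*h^2 + 2.55*h + 5.28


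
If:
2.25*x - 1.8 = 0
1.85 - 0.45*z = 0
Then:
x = 0.80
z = 4.11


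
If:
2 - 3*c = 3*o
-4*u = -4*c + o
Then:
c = 4*u/5 + 2/15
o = 8/15 - 4*u/5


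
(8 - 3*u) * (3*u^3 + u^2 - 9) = -9*u^4 + 21*u^3 + 8*u^2 + 27*u - 72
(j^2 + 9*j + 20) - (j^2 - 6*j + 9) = 15*j + 11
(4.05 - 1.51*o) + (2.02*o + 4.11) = 0.51*o + 8.16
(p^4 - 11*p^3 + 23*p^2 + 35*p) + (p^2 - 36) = p^4 - 11*p^3 + 24*p^2 + 35*p - 36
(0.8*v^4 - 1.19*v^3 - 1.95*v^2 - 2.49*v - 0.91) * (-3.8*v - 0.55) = -3.04*v^5 + 4.082*v^4 + 8.0645*v^3 + 10.5345*v^2 + 4.8275*v + 0.5005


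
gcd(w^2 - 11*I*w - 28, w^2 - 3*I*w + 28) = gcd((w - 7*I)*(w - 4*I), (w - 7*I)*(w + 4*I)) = w - 7*I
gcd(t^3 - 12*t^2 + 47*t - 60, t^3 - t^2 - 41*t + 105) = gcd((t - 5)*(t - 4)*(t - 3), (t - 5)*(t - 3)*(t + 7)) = t^2 - 8*t + 15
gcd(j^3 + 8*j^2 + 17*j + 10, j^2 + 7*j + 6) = j + 1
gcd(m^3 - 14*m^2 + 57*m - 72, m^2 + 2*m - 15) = m - 3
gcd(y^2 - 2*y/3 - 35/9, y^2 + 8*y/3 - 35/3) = y - 7/3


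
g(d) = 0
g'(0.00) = 0.00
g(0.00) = 0.00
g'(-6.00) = 0.00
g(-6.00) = 0.00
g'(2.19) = 0.00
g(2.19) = 0.00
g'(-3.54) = 0.00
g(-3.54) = 0.00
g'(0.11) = 0.00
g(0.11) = 0.00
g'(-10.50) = 0.00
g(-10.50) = 0.00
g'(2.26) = 0.00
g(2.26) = 0.00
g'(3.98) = 0.00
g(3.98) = 0.00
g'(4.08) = 0.00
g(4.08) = 0.00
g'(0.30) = 0.00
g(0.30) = 0.00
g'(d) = 0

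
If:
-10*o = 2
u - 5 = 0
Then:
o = -1/5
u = 5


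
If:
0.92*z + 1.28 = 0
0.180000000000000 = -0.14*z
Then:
No Solution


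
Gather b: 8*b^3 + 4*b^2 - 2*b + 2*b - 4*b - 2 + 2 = 8*b^3 + 4*b^2 - 4*b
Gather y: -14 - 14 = -28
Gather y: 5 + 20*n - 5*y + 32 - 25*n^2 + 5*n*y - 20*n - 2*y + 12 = -25*n^2 + y*(5*n - 7) + 49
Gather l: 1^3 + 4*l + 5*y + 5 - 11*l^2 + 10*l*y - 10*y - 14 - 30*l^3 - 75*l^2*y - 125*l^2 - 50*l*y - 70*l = -30*l^3 + l^2*(-75*y - 136) + l*(-40*y - 66) - 5*y - 8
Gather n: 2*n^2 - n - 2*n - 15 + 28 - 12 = 2*n^2 - 3*n + 1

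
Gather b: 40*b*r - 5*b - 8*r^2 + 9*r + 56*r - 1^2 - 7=b*(40*r - 5) - 8*r^2 + 65*r - 8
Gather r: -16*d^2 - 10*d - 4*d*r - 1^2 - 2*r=-16*d^2 - 10*d + r*(-4*d - 2) - 1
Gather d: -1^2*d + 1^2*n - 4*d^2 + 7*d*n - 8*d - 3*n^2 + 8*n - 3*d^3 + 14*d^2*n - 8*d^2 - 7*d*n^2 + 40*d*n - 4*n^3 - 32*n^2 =-3*d^3 + d^2*(14*n - 12) + d*(-7*n^2 + 47*n - 9) - 4*n^3 - 35*n^2 + 9*n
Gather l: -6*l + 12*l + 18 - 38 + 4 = 6*l - 16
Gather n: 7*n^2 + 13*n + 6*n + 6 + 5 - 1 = 7*n^2 + 19*n + 10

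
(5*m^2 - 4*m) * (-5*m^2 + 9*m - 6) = -25*m^4 + 65*m^3 - 66*m^2 + 24*m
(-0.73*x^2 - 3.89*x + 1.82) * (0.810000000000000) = -0.5913*x^2 - 3.1509*x + 1.4742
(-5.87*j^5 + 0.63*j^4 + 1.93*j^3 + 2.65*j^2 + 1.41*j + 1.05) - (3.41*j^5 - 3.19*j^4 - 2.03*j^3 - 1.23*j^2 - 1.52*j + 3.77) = -9.28*j^5 + 3.82*j^4 + 3.96*j^3 + 3.88*j^2 + 2.93*j - 2.72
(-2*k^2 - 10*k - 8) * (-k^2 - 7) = 2*k^4 + 10*k^3 + 22*k^2 + 70*k + 56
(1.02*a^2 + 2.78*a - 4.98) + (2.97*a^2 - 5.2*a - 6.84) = 3.99*a^2 - 2.42*a - 11.82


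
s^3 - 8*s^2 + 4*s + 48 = (s - 6)*(s - 4)*(s + 2)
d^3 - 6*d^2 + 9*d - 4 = (d - 4)*(d - 1)^2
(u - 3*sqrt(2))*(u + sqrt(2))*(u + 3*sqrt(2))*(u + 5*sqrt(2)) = u^4 + 6*sqrt(2)*u^3 - 8*u^2 - 108*sqrt(2)*u - 180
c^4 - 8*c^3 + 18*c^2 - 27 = (c - 3)^3*(c + 1)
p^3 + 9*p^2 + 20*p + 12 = (p + 1)*(p + 2)*(p + 6)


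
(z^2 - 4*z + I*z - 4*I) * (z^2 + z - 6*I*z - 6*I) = z^4 - 3*z^3 - 5*I*z^3 + 2*z^2 + 15*I*z^2 - 18*z + 20*I*z - 24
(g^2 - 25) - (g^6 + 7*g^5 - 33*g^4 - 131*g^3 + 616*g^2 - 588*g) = -g^6 - 7*g^5 + 33*g^4 + 131*g^3 - 615*g^2 + 588*g - 25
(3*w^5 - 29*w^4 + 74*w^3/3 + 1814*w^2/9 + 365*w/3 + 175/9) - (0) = 3*w^5 - 29*w^4 + 74*w^3/3 + 1814*w^2/9 + 365*w/3 + 175/9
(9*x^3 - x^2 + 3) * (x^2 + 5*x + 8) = 9*x^5 + 44*x^4 + 67*x^3 - 5*x^2 + 15*x + 24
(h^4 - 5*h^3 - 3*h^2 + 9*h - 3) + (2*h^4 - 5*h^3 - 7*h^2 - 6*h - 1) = 3*h^4 - 10*h^3 - 10*h^2 + 3*h - 4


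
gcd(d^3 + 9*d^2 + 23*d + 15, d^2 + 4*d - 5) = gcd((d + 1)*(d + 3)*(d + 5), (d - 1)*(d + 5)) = d + 5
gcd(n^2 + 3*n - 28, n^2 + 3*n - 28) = n^2 + 3*n - 28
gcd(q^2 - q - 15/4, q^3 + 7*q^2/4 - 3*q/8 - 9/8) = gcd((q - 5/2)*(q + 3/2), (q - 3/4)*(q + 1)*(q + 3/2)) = q + 3/2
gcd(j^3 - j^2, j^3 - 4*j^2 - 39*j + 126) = 1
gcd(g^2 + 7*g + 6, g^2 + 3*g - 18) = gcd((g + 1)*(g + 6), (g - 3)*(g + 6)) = g + 6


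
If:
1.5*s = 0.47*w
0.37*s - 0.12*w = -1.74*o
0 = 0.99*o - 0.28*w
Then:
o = 0.00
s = 0.00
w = 0.00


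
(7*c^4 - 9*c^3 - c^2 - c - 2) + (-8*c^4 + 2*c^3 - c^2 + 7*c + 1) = -c^4 - 7*c^3 - 2*c^2 + 6*c - 1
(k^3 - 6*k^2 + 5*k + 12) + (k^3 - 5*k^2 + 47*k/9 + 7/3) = 2*k^3 - 11*k^2 + 92*k/9 + 43/3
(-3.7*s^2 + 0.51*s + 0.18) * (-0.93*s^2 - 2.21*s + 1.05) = 3.441*s^4 + 7.7027*s^3 - 5.1795*s^2 + 0.1377*s + 0.189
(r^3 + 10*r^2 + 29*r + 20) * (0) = 0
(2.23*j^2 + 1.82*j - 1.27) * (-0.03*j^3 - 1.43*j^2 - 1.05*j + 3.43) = -0.0669*j^5 - 3.2435*j^4 - 4.906*j^3 + 7.554*j^2 + 7.5761*j - 4.3561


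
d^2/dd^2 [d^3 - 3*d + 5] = 6*d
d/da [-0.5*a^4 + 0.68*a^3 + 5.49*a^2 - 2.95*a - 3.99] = -2.0*a^3 + 2.04*a^2 + 10.98*a - 2.95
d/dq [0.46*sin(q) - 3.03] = 0.46*cos(q)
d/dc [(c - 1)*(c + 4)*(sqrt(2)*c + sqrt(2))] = sqrt(2)*(3*c^2 + 8*c - 1)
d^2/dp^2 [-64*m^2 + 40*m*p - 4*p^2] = -8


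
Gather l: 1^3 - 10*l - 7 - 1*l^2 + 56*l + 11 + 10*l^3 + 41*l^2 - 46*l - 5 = 10*l^3 + 40*l^2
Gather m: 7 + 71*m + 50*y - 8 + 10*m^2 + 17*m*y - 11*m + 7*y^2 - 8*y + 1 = 10*m^2 + m*(17*y + 60) + 7*y^2 + 42*y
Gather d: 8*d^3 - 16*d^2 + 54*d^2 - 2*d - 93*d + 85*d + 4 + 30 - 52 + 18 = 8*d^3 + 38*d^2 - 10*d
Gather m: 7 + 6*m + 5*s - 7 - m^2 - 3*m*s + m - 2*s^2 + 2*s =-m^2 + m*(7 - 3*s) - 2*s^2 + 7*s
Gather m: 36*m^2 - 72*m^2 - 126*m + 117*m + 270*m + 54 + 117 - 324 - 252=-36*m^2 + 261*m - 405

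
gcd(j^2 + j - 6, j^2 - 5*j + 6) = j - 2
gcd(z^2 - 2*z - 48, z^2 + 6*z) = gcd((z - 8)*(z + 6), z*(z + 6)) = z + 6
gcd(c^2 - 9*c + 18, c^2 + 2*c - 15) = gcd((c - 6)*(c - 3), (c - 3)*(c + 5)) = c - 3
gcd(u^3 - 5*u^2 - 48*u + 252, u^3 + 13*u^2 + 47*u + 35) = u + 7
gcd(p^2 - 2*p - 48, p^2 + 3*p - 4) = 1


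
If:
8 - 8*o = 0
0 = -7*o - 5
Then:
No Solution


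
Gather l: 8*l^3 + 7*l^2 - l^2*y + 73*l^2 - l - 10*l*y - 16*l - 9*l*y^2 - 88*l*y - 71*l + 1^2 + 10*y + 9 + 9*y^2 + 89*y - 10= 8*l^3 + l^2*(80 - y) + l*(-9*y^2 - 98*y - 88) + 9*y^2 + 99*y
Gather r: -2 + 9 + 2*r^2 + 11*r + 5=2*r^2 + 11*r + 12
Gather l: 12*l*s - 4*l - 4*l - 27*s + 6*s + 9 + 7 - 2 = l*(12*s - 8) - 21*s + 14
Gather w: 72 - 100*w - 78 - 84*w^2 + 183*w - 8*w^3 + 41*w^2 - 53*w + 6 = -8*w^3 - 43*w^2 + 30*w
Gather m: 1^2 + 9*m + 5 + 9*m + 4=18*m + 10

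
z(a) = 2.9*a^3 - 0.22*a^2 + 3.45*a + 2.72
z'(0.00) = 3.45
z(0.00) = 2.72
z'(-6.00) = 319.29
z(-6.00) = -652.30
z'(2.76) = 68.51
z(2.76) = 71.54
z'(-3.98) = 143.01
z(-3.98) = -197.33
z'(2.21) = 44.97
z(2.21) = 40.57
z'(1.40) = 19.89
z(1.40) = 15.08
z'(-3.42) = 106.71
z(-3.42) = -127.66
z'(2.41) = 52.92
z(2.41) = 50.35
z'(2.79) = 69.94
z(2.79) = 73.61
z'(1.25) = 16.49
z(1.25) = 12.35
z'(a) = 8.7*a^2 - 0.44*a + 3.45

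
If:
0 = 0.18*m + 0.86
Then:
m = -4.78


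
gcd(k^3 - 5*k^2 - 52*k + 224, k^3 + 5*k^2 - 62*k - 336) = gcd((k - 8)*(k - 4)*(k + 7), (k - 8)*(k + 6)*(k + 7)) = k^2 - k - 56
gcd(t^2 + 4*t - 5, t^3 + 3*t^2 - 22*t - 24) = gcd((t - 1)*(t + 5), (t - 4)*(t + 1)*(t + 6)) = 1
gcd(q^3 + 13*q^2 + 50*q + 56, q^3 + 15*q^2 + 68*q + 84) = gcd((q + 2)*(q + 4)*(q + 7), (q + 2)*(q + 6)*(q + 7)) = q^2 + 9*q + 14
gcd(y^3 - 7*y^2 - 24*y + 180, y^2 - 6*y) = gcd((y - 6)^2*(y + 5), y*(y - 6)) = y - 6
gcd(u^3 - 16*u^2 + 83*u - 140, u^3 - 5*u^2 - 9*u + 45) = u - 5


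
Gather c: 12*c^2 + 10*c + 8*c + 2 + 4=12*c^2 + 18*c + 6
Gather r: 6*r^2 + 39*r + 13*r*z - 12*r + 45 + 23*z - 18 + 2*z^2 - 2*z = 6*r^2 + r*(13*z + 27) + 2*z^2 + 21*z + 27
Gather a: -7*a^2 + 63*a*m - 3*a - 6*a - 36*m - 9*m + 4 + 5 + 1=-7*a^2 + a*(63*m - 9) - 45*m + 10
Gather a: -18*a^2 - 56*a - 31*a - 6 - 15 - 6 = -18*a^2 - 87*a - 27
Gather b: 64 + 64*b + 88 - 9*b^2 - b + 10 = -9*b^2 + 63*b + 162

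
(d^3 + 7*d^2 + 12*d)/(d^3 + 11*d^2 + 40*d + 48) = d/(d + 4)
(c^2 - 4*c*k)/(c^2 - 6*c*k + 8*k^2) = c/(c - 2*k)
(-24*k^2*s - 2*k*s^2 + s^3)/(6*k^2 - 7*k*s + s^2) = s*(4*k + s)/(-k + s)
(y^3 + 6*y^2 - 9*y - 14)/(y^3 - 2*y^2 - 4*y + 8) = (y^2 + 8*y + 7)/(y^2 - 4)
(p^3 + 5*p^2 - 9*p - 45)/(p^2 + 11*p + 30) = (p^2 - 9)/(p + 6)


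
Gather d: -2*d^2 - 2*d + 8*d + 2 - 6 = -2*d^2 + 6*d - 4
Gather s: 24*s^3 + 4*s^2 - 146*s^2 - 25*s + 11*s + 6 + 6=24*s^3 - 142*s^2 - 14*s + 12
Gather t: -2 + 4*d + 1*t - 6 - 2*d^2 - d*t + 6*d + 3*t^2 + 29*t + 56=-2*d^2 + 10*d + 3*t^2 + t*(30 - d) + 48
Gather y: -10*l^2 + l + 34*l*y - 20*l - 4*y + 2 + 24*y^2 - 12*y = -10*l^2 - 19*l + 24*y^2 + y*(34*l - 16) + 2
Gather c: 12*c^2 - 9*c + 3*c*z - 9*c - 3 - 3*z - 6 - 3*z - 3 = 12*c^2 + c*(3*z - 18) - 6*z - 12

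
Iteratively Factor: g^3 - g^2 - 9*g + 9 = (g + 3)*(g^2 - 4*g + 3) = (g - 1)*(g + 3)*(g - 3)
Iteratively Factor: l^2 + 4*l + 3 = (l + 1)*(l + 3)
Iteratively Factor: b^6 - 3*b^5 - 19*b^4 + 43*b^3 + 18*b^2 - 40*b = (b - 1)*(b^5 - 2*b^4 - 21*b^3 + 22*b^2 + 40*b) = (b - 1)*(b + 1)*(b^4 - 3*b^3 - 18*b^2 + 40*b) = (b - 5)*(b - 1)*(b + 1)*(b^3 + 2*b^2 - 8*b) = (b - 5)*(b - 2)*(b - 1)*(b + 1)*(b^2 + 4*b) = (b - 5)*(b - 2)*(b - 1)*(b + 1)*(b + 4)*(b)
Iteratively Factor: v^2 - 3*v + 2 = (v - 2)*(v - 1)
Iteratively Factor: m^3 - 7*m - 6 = (m + 1)*(m^2 - m - 6) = (m - 3)*(m + 1)*(m + 2)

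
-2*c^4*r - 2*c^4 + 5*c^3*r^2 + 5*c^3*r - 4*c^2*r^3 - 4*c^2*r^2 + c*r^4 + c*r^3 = (-2*c + r)*(-c + r)^2*(c*r + c)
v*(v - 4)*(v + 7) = v^3 + 3*v^2 - 28*v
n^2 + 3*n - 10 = (n - 2)*(n + 5)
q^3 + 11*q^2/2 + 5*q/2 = q*(q + 1/2)*(q + 5)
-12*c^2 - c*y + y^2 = (-4*c + y)*(3*c + y)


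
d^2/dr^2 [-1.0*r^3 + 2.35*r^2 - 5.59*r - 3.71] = 4.7 - 6.0*r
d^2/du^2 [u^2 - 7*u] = 2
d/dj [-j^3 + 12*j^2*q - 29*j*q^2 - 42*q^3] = -3*j^2 + 24*j*q - 29*q^2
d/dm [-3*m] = -3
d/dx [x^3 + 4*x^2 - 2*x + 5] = 3*x^2 + 8*x - 2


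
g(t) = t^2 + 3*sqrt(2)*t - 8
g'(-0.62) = 3.00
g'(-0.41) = 3.42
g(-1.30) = -11.83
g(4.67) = 33.62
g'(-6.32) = -8.40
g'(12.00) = 28.24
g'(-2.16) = -0.08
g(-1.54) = -12.16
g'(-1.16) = 1.92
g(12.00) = 186.91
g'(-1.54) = 1.16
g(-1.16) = -11.58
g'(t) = 2*t + 3*sqrt(2)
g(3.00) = 13.73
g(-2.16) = -12.50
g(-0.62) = -10.25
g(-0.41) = -9.57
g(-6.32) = 5.13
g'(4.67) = 13.58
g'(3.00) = 10.24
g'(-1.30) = 1.64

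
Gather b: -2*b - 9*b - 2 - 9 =-11*b - 11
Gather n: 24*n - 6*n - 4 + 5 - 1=18*n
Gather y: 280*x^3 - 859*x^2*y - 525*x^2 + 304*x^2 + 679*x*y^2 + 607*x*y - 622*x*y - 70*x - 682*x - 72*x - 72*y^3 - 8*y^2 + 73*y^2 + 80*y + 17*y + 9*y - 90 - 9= 280*x^3 - 221*x^2 - 824*x - 72*y^3 + y^2*(679*x + 65) + y*(-859*x^2 - 15*x + 106) - 99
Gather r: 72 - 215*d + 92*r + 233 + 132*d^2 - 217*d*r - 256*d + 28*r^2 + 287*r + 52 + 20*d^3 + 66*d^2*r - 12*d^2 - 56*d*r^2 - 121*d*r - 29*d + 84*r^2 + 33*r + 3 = 20*d^3 + 120*d^2 - 500*d + r^2*(112 - 56*d) + r*(66*d^2 - 338*d + 412) + 360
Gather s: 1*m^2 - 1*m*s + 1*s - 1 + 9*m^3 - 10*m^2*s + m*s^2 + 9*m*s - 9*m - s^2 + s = 9*m^3 + m^2 - 9*m + s^2*(m - 1) + s*(-10*m^2 + 8*m + 2) - 1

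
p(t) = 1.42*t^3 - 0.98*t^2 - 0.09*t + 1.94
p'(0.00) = -0.09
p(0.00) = 1.94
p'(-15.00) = 987.81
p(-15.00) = -5009.71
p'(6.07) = 144.97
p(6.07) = 282.87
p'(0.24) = -0.32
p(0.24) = 1.88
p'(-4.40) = 91.01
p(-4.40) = -137.60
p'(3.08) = 34.29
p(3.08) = 33.86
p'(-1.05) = 6.66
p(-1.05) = -0.69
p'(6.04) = 143.48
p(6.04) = 278.54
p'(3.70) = 50.98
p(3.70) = 60.12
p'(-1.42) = 11.28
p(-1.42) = -3.97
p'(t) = 4.26*t^2 - 1.96*t - 0.09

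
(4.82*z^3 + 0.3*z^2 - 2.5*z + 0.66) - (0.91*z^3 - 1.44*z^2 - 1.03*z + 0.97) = 3.91*z^3 + 1.74*z^2 - 1.47*z - 0.31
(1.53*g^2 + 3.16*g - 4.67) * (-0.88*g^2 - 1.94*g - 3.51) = -1.3464*g^4 - 5.749*g^3 - 7.3911*g^2 - 2.0318*g + 16.3917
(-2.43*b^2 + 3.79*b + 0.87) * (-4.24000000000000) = 10.3032*b^2 - 16.0696*b - 3.6888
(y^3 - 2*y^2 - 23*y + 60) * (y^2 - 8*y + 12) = y^5 - 10*y^4 + 5*y^3 + 220*y^2 - 756*y + 720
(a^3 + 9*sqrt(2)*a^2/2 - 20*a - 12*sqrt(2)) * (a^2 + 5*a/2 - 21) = a^5 + 5*a^4/2 + 9*sqrt(2)*a^4/2 - 41*a^3 + 45*sqrt(2)*a^3/4 - 213*sqrt(2)*a^2/2 - 50*a^2 - 30*sqrt(2)*a + 420*a + 252*sqrt(2)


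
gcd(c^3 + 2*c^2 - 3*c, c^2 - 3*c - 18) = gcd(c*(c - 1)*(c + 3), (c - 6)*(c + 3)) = c + 3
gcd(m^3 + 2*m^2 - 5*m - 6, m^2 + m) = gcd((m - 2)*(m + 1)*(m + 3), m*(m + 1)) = m + 1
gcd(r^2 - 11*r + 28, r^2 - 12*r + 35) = r - 7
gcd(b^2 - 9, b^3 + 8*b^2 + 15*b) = b + 3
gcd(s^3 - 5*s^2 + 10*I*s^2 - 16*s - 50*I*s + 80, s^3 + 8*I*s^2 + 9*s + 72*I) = s + 8*I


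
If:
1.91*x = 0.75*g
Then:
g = 2.54666666666667*x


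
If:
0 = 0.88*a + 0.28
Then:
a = -0.32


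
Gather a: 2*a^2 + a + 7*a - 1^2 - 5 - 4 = 2*a^2 + 8*a - 10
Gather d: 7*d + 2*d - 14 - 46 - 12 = 9*d - 72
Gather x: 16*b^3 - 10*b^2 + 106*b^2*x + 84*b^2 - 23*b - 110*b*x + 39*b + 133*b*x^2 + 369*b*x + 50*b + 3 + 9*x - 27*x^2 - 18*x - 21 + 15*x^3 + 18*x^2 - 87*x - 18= 16*b^3 + 74*b^2 + 66*b + 15*x^3 + x^2*(133*b - 9) + x*(106*b^2 + 259*b - 96) - 36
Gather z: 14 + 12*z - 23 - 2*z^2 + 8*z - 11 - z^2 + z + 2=-3*z^2 + 21*z - 18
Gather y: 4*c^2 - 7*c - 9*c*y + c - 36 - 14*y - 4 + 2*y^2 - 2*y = 4*c^2 - 6*c + 2*y^2 + y*(-9*c - 16) - 40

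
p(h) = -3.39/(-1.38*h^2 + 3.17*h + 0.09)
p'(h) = -3.39*(2.76*h - 3.17)/(-1.38*h^2 + 3.17*h + 0.09)^2 = (10.7463 - 9.3564*h)/(-1.38*h^2 + 3.17*h + 0.09)^2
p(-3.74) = 0.11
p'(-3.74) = 0.05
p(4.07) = 0.34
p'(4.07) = -0.28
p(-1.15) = 0.63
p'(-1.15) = 0.74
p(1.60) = -2.08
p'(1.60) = -1.59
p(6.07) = 0.11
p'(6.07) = -0.05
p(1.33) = -1.82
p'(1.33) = -0.49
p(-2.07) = 0.27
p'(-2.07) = 0.20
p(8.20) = 0.05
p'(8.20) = -0.01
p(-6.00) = 0.05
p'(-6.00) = 0.01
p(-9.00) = 0.02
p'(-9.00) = 0.00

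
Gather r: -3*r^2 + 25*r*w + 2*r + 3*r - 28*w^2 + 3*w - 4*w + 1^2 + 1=-3*r^2 + r*(25*w + 5) - 28*w^2 - w + 2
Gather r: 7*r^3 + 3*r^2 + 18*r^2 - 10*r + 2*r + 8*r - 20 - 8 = 7*r^3 + 21*r^2 - 28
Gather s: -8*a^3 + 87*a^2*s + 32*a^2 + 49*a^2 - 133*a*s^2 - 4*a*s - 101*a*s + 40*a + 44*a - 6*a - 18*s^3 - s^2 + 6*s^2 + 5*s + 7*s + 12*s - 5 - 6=-8*a^3 + 81*a^2 + 78*a - 18*s^3 + s^2*(5 - 133*a) + s*(87*a^2 - 105*a + 24) - 11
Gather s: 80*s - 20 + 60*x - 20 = 80*s + 60*x - 40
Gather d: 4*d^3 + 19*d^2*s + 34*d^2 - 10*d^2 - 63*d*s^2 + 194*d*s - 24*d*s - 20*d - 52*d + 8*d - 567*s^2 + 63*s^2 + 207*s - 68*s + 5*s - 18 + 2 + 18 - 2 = 4*d^3 + d^2*(19*s + 24) + d*(-63*s^2 + 170*s - 64) - 504*s^2 + 144*s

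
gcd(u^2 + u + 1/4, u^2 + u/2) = u + 1/2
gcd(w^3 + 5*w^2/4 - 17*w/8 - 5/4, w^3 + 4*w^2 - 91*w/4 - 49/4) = w + 1/2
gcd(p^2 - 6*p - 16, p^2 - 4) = p + 2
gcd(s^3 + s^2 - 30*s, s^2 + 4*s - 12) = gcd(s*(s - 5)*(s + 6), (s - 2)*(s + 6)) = s + 6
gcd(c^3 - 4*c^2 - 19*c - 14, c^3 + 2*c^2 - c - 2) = c^2 + 3*c + 2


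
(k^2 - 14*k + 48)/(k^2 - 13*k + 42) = (k - 8)/(k - 7)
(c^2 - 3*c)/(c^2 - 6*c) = (c - 3)/(c - 6)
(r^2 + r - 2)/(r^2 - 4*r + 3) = (r + 2)/(r - 3)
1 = 1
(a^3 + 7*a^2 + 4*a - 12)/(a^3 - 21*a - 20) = (-a^3 - 7*a^2 - 4*a + 12)/(-a^3 + 21*a + 20)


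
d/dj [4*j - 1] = 4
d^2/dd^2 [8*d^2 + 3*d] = 16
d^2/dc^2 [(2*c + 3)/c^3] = 12*(c + 3)/c^5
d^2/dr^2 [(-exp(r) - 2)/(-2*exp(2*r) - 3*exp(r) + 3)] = (4*exp(4*r) + 26*exp(3*r) + 72*exp(2*r) + 75*exp(r) + 27)*exp(r)/(8*exp(6*r) + 36*exp(5*r) + 18*exp(4*r) - 81*exp(3*r) - 27*exp(2*r) + 81*exp(r) - 27)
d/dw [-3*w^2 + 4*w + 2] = 4 - 6*w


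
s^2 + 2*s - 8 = (s - 2)*(s + 4)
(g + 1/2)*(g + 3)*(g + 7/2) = g^3 + 7*g^2 + 55*g/4 + 21/4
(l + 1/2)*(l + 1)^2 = l^3 + 5*l^2/2 + 2*l + 1/2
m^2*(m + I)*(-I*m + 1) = -I*m^4 + 2*m^3 + I*m^2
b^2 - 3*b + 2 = (b - 2)*(b - 1)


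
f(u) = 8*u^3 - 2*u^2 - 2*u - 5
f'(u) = 24*u^2 - 4*u - 2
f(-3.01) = -235.27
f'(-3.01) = 227.48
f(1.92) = 40.41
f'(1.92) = 78.79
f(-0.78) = -8.45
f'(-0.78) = 15.72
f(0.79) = -3.88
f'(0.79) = 9.82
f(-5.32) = -1255.51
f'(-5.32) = 698.54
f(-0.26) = -4.76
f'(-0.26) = 0.66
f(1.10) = 1.03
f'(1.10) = 22.64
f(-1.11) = -16.19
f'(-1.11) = 32.01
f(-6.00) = -1793.00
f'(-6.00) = 886.00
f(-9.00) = -5981.00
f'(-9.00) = 1978.00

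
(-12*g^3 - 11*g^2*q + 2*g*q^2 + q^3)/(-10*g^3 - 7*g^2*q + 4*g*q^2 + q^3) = (-12*g^2 + g*q + q^2)/(-10*g^2 + 3*g*q + q^2)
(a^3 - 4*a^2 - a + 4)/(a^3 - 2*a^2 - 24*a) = (-a^3 + 4*a^2 + a - 4)/(a*(-a^2 + 2*a + 24))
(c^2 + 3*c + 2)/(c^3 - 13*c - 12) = (c + 2)/(c^2 - c - 12)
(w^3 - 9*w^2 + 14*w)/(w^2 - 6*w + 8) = w*(w - 7)/(w - 4)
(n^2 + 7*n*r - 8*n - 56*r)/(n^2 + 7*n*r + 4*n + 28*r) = (n - 8)/(n + 4)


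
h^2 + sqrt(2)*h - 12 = (h - 2*sqrt(2))*(h + 3*sqrt(2))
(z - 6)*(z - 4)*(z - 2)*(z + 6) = z^4 - 6*z^3 - 28*z^2 + 216*z - 288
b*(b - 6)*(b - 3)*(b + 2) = b^4 - 7*b^3 + 36*b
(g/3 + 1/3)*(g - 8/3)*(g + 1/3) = g^3/3 - 4*g^2/9 - 29*g/27 - 8/27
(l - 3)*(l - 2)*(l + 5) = l^3 - 19*l + 30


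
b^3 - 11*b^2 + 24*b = b*(b - 8)*(b - 3)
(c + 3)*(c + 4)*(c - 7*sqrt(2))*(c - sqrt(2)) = c^4 - 8*sqrt(2)*c^3 + 7*c^3 - 56*sqrt(2)*c^2 + 26*c^2 - 96*sqrt(2)*c + 98*c + 168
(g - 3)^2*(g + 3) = g^3 - 3*g^2 - 9*g + 27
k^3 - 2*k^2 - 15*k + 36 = (k - 3)^2*(k + 4)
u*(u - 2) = u^2 - 2*u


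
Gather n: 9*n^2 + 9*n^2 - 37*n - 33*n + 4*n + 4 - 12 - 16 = 18*n^2 - 66*n - 24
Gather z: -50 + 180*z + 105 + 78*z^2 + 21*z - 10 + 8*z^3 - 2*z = 8*z^3 + 78*z^2 + 199*z + 45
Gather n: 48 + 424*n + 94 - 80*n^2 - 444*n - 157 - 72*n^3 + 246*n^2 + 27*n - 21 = -72*n^3 + 166*n^2 + 7*n - 36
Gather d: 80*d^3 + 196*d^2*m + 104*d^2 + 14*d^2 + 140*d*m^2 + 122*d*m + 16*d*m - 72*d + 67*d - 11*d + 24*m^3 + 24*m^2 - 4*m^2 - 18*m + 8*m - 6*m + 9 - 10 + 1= 80*d^3 + d^2*(196*m + 118) + d*(140*m^2 + 138*m - 16) + 24*m^3 + 20*m^2 - 16*m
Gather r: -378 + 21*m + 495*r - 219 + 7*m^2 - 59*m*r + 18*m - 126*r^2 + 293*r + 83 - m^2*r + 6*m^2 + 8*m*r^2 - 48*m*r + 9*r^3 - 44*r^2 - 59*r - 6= 13*m^2 + 39*m + 9*r^3 + r^2*(8*m - 170) + r*(-m^2 - 107*m + 729) - 520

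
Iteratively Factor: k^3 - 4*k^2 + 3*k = (k - 1)*(k^2 - 3*k) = k*(k - 1)*(k - 3)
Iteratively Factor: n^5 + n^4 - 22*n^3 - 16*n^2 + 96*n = (n)*(n^4 + n^3 - 22*n^2 - 16*n + 96) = n*(n - 4)*(n^3 + 5*n^2 - 2*n - 24) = n*(n - 4)*(n - 2)*(n^2 + 7*n + 12) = n*(n - 4)*(n - 2)*(n + 3)*(n + 4)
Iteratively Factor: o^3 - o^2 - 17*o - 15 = (o + 3)*(o^2 - 4*o - 5) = (o + 1)*(o + 3)*(o - 5)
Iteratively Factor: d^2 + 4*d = (d + 4)*(d)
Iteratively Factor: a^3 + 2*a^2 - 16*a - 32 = (a - 4)*(a^2 + 6*a + 8) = (a - 4)*(a + 4)*(a + 2)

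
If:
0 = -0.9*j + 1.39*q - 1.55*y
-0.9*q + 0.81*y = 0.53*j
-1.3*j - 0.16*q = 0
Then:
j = 0.00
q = 0.00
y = 0.00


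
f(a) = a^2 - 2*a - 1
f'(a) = 2*a - 2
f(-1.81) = 5.90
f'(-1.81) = -5.62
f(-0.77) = 1.13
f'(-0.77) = -3.54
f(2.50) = 0.25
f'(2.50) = 3.00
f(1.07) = -2.00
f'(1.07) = 0.14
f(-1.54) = 4.45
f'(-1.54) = -5.08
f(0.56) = -1.81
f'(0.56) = -0.88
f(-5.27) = 37.31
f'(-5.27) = -12.54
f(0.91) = -1.99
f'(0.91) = -0.18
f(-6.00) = 47.00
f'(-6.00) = -14.00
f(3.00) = 2.00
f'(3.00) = 4.00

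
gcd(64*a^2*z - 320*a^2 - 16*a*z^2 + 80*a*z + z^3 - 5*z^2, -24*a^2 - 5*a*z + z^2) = -8*a + z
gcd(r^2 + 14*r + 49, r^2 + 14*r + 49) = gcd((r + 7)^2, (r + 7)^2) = r^2 + 14*r + 49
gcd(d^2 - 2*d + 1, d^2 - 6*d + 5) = d - 1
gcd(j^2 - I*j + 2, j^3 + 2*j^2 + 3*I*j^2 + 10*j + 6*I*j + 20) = j - 2*I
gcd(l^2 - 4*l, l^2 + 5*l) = l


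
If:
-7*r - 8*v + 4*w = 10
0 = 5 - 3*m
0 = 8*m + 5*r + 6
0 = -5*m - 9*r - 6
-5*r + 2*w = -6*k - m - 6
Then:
No Solution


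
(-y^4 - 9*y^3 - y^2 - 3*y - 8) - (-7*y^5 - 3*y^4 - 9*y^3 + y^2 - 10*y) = 7*y^5 + 2*y^4 - 2*y^2 + 7*y - 8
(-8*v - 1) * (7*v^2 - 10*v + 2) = -56*v^3 + 73*v^2 - 6*v - 2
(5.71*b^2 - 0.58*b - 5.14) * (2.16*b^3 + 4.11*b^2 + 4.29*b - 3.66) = 12.3336*b^5 + 22.2153*b^4 + 11.0097*b^3 - 44.5122*b^2 - 19.9278*b + 18.8124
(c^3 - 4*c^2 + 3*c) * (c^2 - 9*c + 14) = c^5 - 13*c^4 + 53*c^3 - 83*c^2 + 42*c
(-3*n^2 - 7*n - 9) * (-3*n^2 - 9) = 9*n^4 + 21*n^3 + 54*n^2 + 63*n + 81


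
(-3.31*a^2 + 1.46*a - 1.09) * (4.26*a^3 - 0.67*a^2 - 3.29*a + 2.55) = -14.1006*a^5 + 8.4373*a^4 + 5.2683*a^3 - 12.5136*a^2 + 7.3091*a - 2.7795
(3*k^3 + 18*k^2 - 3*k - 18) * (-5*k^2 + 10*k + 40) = -15*k^5 - 60*k^4 + 315*k^3 + 780*k^2 - 300*k - 720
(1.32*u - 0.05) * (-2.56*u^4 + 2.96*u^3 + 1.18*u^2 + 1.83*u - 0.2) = -3.3792*u^5 + 4.0352*u^4 + 1.4096*u^3 + 2.3566*u^2 - 0.3555*u + 0.01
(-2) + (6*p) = 6*p - 2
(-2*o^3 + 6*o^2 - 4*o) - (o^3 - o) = -3*o^3 + 6*o^2 - 3*o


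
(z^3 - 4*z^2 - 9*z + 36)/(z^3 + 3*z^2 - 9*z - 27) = (z - 4)/(z + 3)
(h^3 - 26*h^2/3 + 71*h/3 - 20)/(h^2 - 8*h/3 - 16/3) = (3*h^2 - 14*h + 15)/(3*h + 4)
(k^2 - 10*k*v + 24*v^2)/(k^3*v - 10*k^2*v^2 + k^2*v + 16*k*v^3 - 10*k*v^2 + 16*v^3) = (k^2 - 10*k*v + 24*v^2)/(v*(k^3 - 10*k^2*v + k^2 + 16*k*v^2 - 10*k*v + 16*v^2))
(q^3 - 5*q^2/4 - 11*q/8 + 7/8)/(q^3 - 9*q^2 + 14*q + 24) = (8*q^2 - 18*q + 7)/(8*(q^2 - 10*q + 24))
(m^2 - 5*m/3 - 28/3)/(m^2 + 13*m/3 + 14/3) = (m - 4)/(m + 2)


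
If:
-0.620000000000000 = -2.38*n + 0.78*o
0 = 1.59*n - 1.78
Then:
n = 1.12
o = 2.62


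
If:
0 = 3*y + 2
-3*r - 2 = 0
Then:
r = -2/3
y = -2/3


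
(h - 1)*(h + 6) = h^2 + 5*h - 6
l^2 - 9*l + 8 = (l - 8)*(l - 1)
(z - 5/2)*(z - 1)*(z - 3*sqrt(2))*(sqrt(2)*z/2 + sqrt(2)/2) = sqrt(2)*z^4/2 - 3*z^3 - 5*sqrt(2)*z^3/4 - sqrt(2)*z^2/2 + 15*z^2/2 + 5*sqrt(2)*z/4 + 3*z - 15/2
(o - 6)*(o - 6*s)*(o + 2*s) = o^3 - 4*o^2*s - 6*o^2 - 12*o*s^2 + 24*o*s + 72*s^2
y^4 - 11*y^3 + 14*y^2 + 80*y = y*(y - 8)*(y - 5)*(y + 2)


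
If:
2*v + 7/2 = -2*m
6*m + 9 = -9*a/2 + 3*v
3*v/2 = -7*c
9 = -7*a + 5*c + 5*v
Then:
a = -811/423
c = 34/141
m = -1057/1692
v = -476/423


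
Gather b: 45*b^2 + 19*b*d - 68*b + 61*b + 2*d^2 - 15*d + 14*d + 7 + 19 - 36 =45*b^2 + b*(19*d - 7) + 2*d^2 - d - 10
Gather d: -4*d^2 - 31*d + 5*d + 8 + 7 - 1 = -4*d^2 - 26*d + 14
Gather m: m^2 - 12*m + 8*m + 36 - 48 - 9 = m^2 - 4*m - 21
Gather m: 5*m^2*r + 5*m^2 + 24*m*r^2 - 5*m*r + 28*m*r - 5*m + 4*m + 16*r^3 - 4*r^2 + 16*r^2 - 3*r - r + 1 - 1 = m^2*(5*r + 5) + m*(24*r^2 + 23*r - 1) + 16*r^3 + 12*r^2 - 4*r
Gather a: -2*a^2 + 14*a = -2*a^2 + 14*a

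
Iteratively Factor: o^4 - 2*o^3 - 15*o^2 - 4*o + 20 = (o - 1)*(o^3 - o^2 - 16*o - 20) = (o - 1)*(o + 2)*(o^2 - 3*o - 10) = (o - 1)*(o + 2)^2*(o - 5)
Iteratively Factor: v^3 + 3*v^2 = (v)*(v^2 + 3*v) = v^2*(v + 3)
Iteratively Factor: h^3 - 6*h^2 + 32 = (h - 4)*(h^2 - 2*h - 8) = (h - 4)*(h + 2)*(h - 4)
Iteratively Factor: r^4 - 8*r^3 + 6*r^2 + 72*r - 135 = (r - 3)*(r^3 - 5*r^2 - 9*r + 45) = (r - 5)*(r - 3)*(r^2 - 9) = (r - 5)*(r - 3)^2*(r + 3)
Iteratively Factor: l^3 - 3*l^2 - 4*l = (l + 1)*(l^2 - 4*l) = (l - 4)*(l + 1)*(l)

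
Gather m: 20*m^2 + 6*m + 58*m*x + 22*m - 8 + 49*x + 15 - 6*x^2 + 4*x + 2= 20*m^2 + m*(58*x + 28) - 6*x^2 + 53*x + 9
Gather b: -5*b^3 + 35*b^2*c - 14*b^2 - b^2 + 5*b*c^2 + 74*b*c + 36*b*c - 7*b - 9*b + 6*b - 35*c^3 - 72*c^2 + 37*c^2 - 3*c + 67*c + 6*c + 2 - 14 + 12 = -5*b^3 + b^2*(35*c - 15) + b*(5*c^2 + 110*c - 10) - 35*c^3 - 35*c^2 + 70*c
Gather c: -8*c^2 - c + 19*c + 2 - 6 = -8*c^2 + 18*c - 4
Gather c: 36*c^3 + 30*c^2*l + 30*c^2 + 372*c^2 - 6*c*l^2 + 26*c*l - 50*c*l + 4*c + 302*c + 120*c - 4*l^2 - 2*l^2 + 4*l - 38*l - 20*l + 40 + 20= 36*c^3 + c^2*(30*l + 402) + c*(-6*l^2 - 24*l + 426) - 6*l^2 - 54*l + 60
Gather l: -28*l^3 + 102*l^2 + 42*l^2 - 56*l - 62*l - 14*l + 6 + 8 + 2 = -28*l^3 + 144*l^2 - 132*l + 16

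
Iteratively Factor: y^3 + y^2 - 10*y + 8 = (y + 4)*(y^2 - 3*y + 2) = (y - 1)*(y + 4)*(y - 2)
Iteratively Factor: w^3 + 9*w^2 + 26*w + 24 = (w + 4)*(w^2 + 5*w + 6) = (w + 3)*(w + 4)*(w + 2)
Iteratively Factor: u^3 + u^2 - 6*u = (u + 3)*(u^2 - 2*u) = u*(u + 3)*(u - 2)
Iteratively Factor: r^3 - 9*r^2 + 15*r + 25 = (r - 5)*(r^2 - 4*r - 5) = (r - 5)*(r + 1)*(r - 5)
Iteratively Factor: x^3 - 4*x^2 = (x - 4)*(x^2) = x*(x - 4)*(x)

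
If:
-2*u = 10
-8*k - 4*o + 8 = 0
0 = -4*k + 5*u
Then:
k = -25/4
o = 29/2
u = -5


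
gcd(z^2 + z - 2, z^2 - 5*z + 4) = z - 1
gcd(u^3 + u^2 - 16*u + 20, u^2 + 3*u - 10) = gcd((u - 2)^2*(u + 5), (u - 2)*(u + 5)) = u^2 + 3*u - 10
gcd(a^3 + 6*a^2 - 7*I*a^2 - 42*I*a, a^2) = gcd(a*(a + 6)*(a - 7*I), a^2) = a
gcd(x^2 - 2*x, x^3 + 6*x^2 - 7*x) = x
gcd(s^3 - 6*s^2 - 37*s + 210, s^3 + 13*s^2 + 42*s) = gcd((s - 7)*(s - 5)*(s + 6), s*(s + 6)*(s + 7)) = s + 6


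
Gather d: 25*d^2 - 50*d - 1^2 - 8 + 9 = 25*d^2 - 50*d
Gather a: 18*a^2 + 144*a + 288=18*a^2 + 144*a + 288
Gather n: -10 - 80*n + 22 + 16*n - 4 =8 - 64*n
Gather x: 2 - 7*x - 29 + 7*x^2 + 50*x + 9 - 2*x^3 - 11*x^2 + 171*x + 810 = -2*x^3 - 4*x^2 + 214*x + 792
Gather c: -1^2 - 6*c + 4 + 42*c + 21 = 36*c + 24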